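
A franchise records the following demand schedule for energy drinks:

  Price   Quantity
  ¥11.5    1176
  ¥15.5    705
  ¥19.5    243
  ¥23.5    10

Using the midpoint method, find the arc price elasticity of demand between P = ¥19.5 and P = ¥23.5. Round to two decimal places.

At P = 19.5, Q = 243; at P = 23.5, Q = 10.
ΔQ = -233, ΔP = 4.0. Midpoints: P̄ = 21.50, Q̄ = 126.5.
ε = (ΔQ/ΔP)(P̄/Q̄) = (-233/4.0)(21.50/126.5).

-9.90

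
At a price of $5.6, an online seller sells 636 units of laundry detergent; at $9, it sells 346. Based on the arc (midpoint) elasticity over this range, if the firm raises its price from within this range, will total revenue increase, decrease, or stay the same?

decrease

Arc ε = (-290/3.4)(7.30/491.0) ≈ -1.268.
|ε| = 1.27 > 1, so demand is elastic. A price rise therefore reduces total revenue.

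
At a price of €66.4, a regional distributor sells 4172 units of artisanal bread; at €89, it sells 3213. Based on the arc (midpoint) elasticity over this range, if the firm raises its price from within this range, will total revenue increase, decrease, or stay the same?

increase

Arc ε = (-959/22.6)(77.70/3692.5) ≈ -0.893.
|ε| = 0.89 < 1, so demand is inelastic. A price rise therefore raises total revenue.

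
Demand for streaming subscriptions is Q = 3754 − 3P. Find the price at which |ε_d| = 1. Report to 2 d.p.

For linear demand Q = a − bP, ε = −bP/(a − bP). |ε| = 1 when bP = a − bP, i.e. P = a/(2b).
P = 3754/(2·3) = 3754/6 = 625.6667.

625.67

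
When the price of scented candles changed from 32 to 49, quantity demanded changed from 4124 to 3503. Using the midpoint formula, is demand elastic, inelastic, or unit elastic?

inelastic

Arc ε ≈ -0.388.
|ε| = 0.39 < 1.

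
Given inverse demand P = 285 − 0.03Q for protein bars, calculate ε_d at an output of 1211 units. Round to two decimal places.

At Q = 1211, P = 285 − 0.03(1211) = 248.67.
dP/dQ = −0.03, so dQ/dP = 1/(−0.03) = -33.333.
ε = (dQ/dP)(P/Q) = (-33.333)(248.67/1211).

-6.84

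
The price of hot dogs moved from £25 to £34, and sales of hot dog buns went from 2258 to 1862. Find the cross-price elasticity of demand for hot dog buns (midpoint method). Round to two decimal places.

-0.63

ΔQ_x = 1862 − 2258 = -396; ΔP_y = 34 − 25 = 9.
Midpoints: P̄_y = 29.50, Q̄_x = 2060.0.
ε_xy = (ΔQ_x/ΔP_y)(P̄_y/Q̄_x) = (-396/9)(29.50/2060.0).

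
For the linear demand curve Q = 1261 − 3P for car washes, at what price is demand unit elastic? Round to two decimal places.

210.17

For linear demand Q = a − bP, ε = −bP/(a − bP). |ε| = 1 when bP = a − bP, i.e. P = a/(2b).
P = 1261/(2·3) = 1261/6 = 210.1667.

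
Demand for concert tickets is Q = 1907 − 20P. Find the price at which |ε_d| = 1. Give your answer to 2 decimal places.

47.68

For linear demand Q = a − bP, ε = −bP/(a − bP). |ε| = 1 when bP = a − bP, i.e. P = a/(2b).
P = 1907/(2·20) = 1907/40 = 47.6750.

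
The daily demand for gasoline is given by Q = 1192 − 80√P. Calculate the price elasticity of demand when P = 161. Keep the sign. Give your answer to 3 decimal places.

-2.869

At P = 161, Q = 176.914.
dQ/dP = −80/(2√P) = -3.152.
ε = (dQ/dP)(P/Q) = (-3.152)(161/176.914).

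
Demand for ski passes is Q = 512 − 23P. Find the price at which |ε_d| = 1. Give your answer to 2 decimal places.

11.13

For linear demand Q = a − bP, ε = −bP/(a − bP). |ε| = 1 when bP = a − bP, i.e. P = a/(2b).
P = 512/(2·23) = 512/46 = 11.1304.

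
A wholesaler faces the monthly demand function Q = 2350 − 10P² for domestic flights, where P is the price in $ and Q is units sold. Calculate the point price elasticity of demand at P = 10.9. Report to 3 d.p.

At P = 10.9, Q = 1161.900.
dQ/dP = −20P = -218.
ε = (dQ/dP)(P/Q) = (-218)(10.9/1161.900).
|ε| > 1, so demand is elastic at this price.

-2.045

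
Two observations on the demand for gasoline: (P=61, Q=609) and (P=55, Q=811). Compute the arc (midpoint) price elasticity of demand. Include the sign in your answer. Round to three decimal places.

-2.750

ΔQ = 811 − 609 = 202; ΔP = 55 − 61 = -6.
Midpoints: P̄ = 58.00, Q̄ = 710.0.
ε = (ΔQ/ΔP)(P̄/Q̄) = (202/-6)(58.00/710.0).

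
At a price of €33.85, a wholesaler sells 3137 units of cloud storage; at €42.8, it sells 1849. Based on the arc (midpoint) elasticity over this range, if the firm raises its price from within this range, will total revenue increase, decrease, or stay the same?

decrease

Arc ε = (-1288/8.95)(38.33/2493.0) ≈ -2.212.
|ε| = 2.21 > 1, so demand is elastic. A price rise therefore reduces total revenue.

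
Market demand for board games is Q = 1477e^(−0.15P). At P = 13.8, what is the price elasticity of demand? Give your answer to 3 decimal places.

At P = 13.8, Q = 186.376.
dQ/dP = −0.15·1477e^(−0.15P) = −0.15Q = -27.956.
ε = (dQ/dP)(P/Q) = (-27.956)(13.8/186.376).

-2.070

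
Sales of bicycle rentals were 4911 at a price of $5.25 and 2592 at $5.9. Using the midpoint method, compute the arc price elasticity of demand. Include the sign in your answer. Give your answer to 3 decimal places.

-5.302

ΔQ = 2592 − 4911 = -2319; ΔP = 5.9 − 5.25 = 0.65.
Midpoints: P̄ = 5.58, Q̄ = 3751.5.
ε = (ΔQ/ΔP)(P̄/Q̄) = (-2319/0.65)(5.58/3751.5).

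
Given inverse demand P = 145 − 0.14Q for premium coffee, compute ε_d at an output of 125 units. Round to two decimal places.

-7.29

At Q = 125, P = 145 − 0.14(125) = 127.50.
dP/dQ = −0.14, so dQ/dP = 1/(−0.14) = -7.143.
ε = (dQ/dP)(P/Q) = (-7.143)(127.50/125).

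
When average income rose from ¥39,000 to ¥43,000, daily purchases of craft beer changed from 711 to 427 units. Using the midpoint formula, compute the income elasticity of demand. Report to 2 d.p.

ΔQ = -284, ΔI = 4000. Midpoints: Ī = 41,000, Q̄ = 569.0.
ε_I = (ΔQ/ΔI)(Ī/Q̄) = (-284/4000)(41000/569.0).

-5.12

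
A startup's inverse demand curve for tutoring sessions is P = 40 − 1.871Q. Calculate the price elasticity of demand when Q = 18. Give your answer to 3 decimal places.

-0.188

At Q = 18, P = 40 − 1.871(18) = 6.32.
dP/dQ = −1.871, so dQ/dP = 1/(−1.871) = -0.534.
ε = (dQ/dP)(P/Q) = (-0.534)(6.32/18).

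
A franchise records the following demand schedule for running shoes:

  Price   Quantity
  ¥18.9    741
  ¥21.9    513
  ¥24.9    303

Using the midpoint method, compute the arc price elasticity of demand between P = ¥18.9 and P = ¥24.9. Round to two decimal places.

At P = 18.9, Q = 741; at P = 24.9, Q = 303.
ΔQ = -438, ΔP = 6.0. Midpoints: P̄ = 21.90, Q̄ = 522.0.
ε = (ΔQ/ΔP)(P̄/Q̄) = (-438/6.0)(21.90/522.0).

-3.06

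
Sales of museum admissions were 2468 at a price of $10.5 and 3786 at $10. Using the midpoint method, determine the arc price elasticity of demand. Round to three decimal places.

-8.641

ΔQ = 3786 − 2468 = 1318; ΔP = 10 − 10.5 = -0.5.
Midpoints: P̄ = 10.25, Q̄ = 3127.0.
ε = (ΔQ/ΔP)(P̄/Q̄) = (1318/-0.5)(10.25/3127.0).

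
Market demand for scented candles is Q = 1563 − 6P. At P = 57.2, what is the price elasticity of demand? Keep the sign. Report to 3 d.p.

At P = 57.2, Q = 1219.800.
dQ/dP = −6.
ε = (dQ/dP)(P/Q) = (-6)(57.2/1219.800).

-0.281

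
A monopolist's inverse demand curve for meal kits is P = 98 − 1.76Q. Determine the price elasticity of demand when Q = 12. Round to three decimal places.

At Q = 12, P = 98 − 1.76(12) = 76.88.
dP/dQ = −1.76, so dQ/dP = 1/(−1.76) = -0.568.
ε = (dQ/dP)(P/Q) = (-0.568)(76.88/12).

-3.640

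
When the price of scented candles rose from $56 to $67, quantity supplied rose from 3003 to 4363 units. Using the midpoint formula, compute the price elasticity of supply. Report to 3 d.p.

ΔQ = 4363 − 3003 = 1360; ΔP = 67 − 56 = 11.
Midpoints: P̄ = 61.50, Q̄ = 3683.0.
ε_s = (ΔQ/ΔP)(P̄/Q̄) = (1360/11)(61.50/3683.0).

2.065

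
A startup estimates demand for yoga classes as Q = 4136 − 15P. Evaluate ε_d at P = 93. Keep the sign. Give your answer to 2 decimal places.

At P = 93, Q = 2741.
dQ/dP = −15.
ε = (dQ/dP)(P/Q) = (-15)(93/2741).
|ε| < 1, so demand is inelastic at this price.

-0.51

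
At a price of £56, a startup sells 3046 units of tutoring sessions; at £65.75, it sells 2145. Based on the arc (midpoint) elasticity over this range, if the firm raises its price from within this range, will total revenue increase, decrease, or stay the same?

Arc ε = (-901/9.75)(60.88/2595.5) ≈ -2.167.
|ε| = 2.17 > 1, so demand is elastic. A price rise therefore reduces total revenue.

decrease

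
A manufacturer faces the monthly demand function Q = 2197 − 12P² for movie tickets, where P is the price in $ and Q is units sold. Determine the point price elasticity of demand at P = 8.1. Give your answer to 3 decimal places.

-1.117

At P = 8.1, Q = 1409.680.
dQ/dP = −24P = -194.400.
ε = (dQ/dP)(P/Q) = (-194.400)(8.1/1409.680).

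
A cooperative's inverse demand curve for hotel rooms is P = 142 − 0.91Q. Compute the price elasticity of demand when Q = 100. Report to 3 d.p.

-0.560

At Q = 100, P = 142 − 0.91(100) = 51.00.
dP/dQ = −0.91, so dQ/dP = 1/(−0.91) = -1.099.
ε = (dQ/dP)(P/Q) = (-1.099)(51.00/100).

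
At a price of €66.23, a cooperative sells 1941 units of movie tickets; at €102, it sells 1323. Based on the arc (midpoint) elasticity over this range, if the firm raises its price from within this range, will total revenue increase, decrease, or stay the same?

increase

Arc ε = (-618/35.77)(84.12/1632.0) ≈ -0.890.
|ε| = 0.89 < 1, so demand is inelastic. A price rise therefore raises total revenue.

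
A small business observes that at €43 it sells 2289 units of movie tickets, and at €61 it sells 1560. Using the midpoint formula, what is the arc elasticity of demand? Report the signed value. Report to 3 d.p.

ΔQ = 1560 − 2289 = -729; ΔP = 61 − 43 = 18.
Midpoints: P̄ = 52.00, Q̄ = 1924.5.
ε = (ΔQ/ΔP)(P̄/Q̄) = (-729/18)(52.00/1924.5).

-1.094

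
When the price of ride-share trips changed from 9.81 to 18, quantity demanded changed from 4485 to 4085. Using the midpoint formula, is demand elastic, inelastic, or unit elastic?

Arc ε ≈ -0.158.
|ε| = 0.16 < 1.

inelastic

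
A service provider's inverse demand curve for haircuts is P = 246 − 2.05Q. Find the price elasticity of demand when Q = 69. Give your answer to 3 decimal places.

-0.739

At Q = 69, P = 246 − 2.05(69) = 104.55.
dP/dQ = −2.05, so dQ/dP = 1/(−2.05) = -0.488.
ε = (dQ/dP)(P/Q) = (-0.488)(104.55/69).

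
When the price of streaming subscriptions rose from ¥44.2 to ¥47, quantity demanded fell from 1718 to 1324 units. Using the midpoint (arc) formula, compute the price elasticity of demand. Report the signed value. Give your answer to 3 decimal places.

ΔQ = 1324 − 1718 = -394; ΔP = 47 − 44.2 = 2.8.
Midpoints: P̄ = 45.60, Q̄ = 1521.0.
ε = (ΔQ/ΔP)(P̄/Q̄) = (-394/2.8)(45.60/1521.0).

-4.219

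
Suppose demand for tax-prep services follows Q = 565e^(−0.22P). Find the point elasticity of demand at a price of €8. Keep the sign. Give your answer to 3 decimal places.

At P = 8, Q = 97.205.
dQ/dP = −0.22·565e^(−0.22P) = −0.22Q = -21.385.
ε = (dQ/dP)(P/Q) = (-21.385)(8/97.205).
|ε| > 1, so demand is elastic at this price.

-1.760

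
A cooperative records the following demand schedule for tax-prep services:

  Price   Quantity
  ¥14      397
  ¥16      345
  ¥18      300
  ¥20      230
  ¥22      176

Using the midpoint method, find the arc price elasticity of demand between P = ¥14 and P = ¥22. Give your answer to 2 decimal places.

At P = 14, Q = 397; at P = 22, Q = 176.
ΔQ = -221, ΔP = 8. Midpoints: P̄ = 18.00, Q̄ = 286.5.
ε = (ΔQ/ΔP)(P̄/Q̄) = (-221/8)(18.00/286.5).

-1.74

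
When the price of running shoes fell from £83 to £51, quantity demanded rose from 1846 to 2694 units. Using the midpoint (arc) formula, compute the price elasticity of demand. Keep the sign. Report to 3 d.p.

ΔQ = 2694 − 1846 = 848; ΔP = 51 − 83 = -32.
Midpoints: P̄ = 67.00, Q̄ = 2270.0.
ε = (ΔQ/ΔP)(P̄/Q̄) = (848/-32)(67.00/2270.0).

-0.782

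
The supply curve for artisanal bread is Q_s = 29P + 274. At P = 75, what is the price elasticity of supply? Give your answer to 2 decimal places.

0.89

At P = 75, Q_s = 2449.
dQ_s/dP = 29.
ε_s = (dQ_s/dP)(P/Q_s) = (29)(75/2449).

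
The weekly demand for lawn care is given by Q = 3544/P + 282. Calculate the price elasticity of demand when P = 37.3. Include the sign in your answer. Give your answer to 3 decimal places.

At P = 37.3, Q = 377.013.
dQ/dP = −3544/P² = -2.547.
ε = (dQ/dP)(P/Q) = (-2.547)(37.3/377.013).

-0.252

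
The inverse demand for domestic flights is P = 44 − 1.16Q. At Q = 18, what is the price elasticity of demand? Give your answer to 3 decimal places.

-1.107

At Q = 18, P = 44 − 1.16(18) = 23.12.
dP/dQ = −1.16, so dQ/dP = 1/(−1.16) = -0.862.
ε = (dQ/dP)(P/Q) = (-0.862)(23.12/18).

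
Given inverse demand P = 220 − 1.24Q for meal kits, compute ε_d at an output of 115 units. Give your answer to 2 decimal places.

-0.54

At Q = 115, P = 220 − 1.24(115) = 77.40.
dP/dQ = −1.24, so dQ/dP = 1/(−1.24) = -0.806.
ε = (dQ/dP)(P/Q) = (-0.806)(77.40/115).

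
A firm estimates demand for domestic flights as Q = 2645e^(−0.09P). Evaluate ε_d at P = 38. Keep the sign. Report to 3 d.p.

At P = 38, Q = 86.524.
dQ/dP = −0.09·2645e^(−0.09P) = −0.09Q = -7.787.
ε = (dQ/dP)(P/Q) = (-7.787)(38/86.524).

-3.420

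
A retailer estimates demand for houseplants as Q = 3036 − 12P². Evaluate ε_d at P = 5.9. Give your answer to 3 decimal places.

-0.319

At P = 5.9, Q = 2618.280.
dQ/dP = −24P = -141.600.
ε = (dQ/dP)(P/Q) = (-141.600)(5.9/2618.280).
|ε| < 1, so demand is inelastic at this price.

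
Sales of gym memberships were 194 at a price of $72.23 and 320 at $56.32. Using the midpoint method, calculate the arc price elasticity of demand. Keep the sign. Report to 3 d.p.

-1.981

ΔQ = 320 − 194 = 126; ΔP = 56.32 − 72.23 = -15.91.
Midpoints: P̄ = 64.28, Q̄ = 257.0.
ε = (ΔQ/ΔP)(P̄/Q̄) = (126/-15.91)(64.28/257.0).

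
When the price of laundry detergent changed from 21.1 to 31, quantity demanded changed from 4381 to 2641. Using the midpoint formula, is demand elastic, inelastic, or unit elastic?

Arc ε ≈ -1.304.
|ε| = 1.30 > 1.

elastic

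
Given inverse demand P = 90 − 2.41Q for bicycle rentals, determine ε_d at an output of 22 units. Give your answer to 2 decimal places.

At Q = 22, P = 90 − 2.41(22) = 36.98.
dP/dQ = −2.41, so dQ/dP = 1/(−2.41) = -0.415.
ε = (dQ/dP)(P/Q) = (-0.415)(36.98/22).

-0.70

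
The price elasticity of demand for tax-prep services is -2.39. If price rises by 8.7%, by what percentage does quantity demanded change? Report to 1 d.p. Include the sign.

-20.8%

%ΔQ ≈ ε × %ΔP = (-2.39)(8.7%) = -20.79%.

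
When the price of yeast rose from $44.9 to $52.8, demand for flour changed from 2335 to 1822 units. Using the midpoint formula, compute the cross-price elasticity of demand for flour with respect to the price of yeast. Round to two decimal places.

ΔQ_x = 1822 − 2335 = -513; ΔP_y = 52.8 − 44.9 = 7.9.
Midpoints: P̄_y = 48.85, Q̄_x = 2078.5.
ε_xy = (ΔQ_x/ΔP_y)(P̄_y/Q̄_x) = (-513/7.9)(48.85/2078.5).

-1.53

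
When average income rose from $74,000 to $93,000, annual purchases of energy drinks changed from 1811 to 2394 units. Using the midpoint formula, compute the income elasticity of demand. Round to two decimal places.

ΔQ = 583, ΔI = 19000. Midpoints: Ī = 83,500, Q̄ = 2102.5.
ε_I = (ΔQ/ΔI)(Ī/Q̄) = (583/19000)(83500/2102.5).
ε_I > 0, so the good is normal.

1.22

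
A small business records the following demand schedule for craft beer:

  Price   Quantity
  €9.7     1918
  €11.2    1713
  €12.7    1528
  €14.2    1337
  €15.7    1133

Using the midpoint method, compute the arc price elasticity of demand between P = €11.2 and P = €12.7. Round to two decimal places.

At P = 11.2, Q = 1713; at P = 12.7, Q = 1528.
ΔQ = -185, ΔP = 1.5. Midpoints: P̄ = 11.95, Q̄ = 1620.5.
ε = (ΔQ/ΔP)(P̄/Q̄) = (-185/1.5)(11.95/1620.5).

-0.91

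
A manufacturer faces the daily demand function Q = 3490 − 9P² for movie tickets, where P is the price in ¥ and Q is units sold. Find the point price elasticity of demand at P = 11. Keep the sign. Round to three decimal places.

At P = 11, Q = 2401.
dQ/dP = −18P = -198.
ε = (dQ/dP)(P/Q) = (-198)(11/2401).

-0.907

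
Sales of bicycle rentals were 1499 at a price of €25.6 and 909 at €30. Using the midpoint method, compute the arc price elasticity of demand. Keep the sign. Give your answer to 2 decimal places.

ΔQ = 909 − 1499 = -590; ΔP = 30 − 25.6 = 4.4.
Midpoints: P̄ = 27.80, Q̄ = 1204.0.
ε = (ΔQ/ΔP)(P̄/Q̄) = (-590/4.4)(27.80/1204.0).

-3.10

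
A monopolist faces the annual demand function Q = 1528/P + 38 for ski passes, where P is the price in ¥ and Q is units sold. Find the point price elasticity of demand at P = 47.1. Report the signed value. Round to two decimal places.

-0.46

At P = 47.1, Q = 70.442.
dQ/dP = −1528/P² = -0.689.
ε = (dQ/dP)(P/Q) = (-0.689)(47.1/70.442).
|ε| < 1, so demand is inelastic at this price.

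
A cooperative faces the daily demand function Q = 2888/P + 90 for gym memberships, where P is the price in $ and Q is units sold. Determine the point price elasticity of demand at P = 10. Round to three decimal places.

-0.762

At P = 10, Q = 378.800.
dQ/dP = −2888/P² = -28.880.
ε = (dQ/dP)(P/Q) = (-28.880)(10/378.800).
|ε| < 1, so demand is inelastic at this price.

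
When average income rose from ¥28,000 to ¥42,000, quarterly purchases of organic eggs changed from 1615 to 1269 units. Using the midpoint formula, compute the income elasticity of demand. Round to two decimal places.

ΔQ = -346, ΔI = 14000. Midpoints: Ī = 35,000, Q̄ = 1442.0.
ε_I = (ΔQ/ΔI)(Ī/Q̄) = (-346/14000)(35000/1442.0).
ε_I < 0, so the good is inferior.

-0.60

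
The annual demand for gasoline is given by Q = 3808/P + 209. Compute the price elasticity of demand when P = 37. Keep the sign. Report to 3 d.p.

At P = 37, Q = 311.919.
dQ/dP = −3808/P² = -2.782.
ε = (dQ/dP)(P/Q) = (-2.782)(37/311.919).

-0.330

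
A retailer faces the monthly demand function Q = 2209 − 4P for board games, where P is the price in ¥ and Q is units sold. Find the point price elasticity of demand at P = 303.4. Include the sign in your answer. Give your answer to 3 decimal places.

At P = 303.4, Q = 995.400.
dQ/dP = −4.
ε = (dQ/dP)(P/Q) = (-4)(303.4/995.400).
|ε| > 1, so demand is elastic at this price.

-1.219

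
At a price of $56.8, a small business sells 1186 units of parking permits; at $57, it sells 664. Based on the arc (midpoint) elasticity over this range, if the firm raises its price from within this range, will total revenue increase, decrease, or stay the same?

decrease

Arc ε = (-522/0.2)(56.90/925.0) ≈ -160.550.
|ε| = 160.55 > 1, so demand is elastic. A price rise therefore reduces total revenue.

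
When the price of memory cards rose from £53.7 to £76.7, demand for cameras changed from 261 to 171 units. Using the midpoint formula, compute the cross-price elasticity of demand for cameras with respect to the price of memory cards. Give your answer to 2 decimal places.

-1.18

ΔQ_x = 171 − 261 = -90; ΔP_y = 76.7 − 53.7 = 23.
Midpoints: P̄_y = 65.20, Q̄_x = 216.0.
ε_xy = (ΔQ_x/ΔP_y)(P̄_y/Q̄_x) = (-90/23)(65.20/216.0).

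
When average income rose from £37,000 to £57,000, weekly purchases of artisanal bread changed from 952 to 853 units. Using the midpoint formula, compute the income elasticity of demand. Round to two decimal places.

ΔQ = -99, ΔI = 20000. Midpoints: Ī = 47,000, Q̄ = 902.5.
ε_I = (ΔQ/ΔI)(Ī/Q̄) = (-99/20000)(47000/902.5).

-0.26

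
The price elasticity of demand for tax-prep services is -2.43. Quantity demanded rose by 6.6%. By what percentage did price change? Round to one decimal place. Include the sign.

-2.7%

%ΔP ≈ %ΔQ / ε = (6.6%)/(-2.43) = -2.72%.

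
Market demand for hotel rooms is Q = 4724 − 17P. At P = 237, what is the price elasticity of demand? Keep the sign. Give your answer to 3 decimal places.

-5.797

At P = 237, Q = 695.
dQ/dP = −17.
ε = (dQ/dP)(P/Q) = (-17)(237/695).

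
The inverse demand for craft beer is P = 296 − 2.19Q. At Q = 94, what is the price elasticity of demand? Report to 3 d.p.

At Q = 94, P = 296 − 2.19(94) = 90.14.
dP/dQ = −2.19, so dQ/dP = 1/(−2.19) = -0.457.
ε = (dQ/dP)(P/Q) = (-0.457)(90.14/94).

-0.438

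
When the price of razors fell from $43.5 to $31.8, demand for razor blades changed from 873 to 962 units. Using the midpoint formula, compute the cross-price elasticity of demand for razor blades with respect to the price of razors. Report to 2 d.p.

-0.31

ΔQ_x = 962 − 873 = 89; ΔP_y = 31.8 − 43.5 = -11.7.
Midpoints: P̄_y = 37.65, Q̄_x = 917.5.
ε_xy = (ΔQ_x/ΔP_y)(P̄_y/Q̄_x) = (89/-11.7)(37.65/917.5).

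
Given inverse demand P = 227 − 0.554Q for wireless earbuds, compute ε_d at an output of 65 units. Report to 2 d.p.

At Q = 65, P = 227 − 0.554(65) = 190.99.
dP/dQ = −0.554, so dQ/dP = 1/(−0.554) = -1.805.
ε = (dQ/dP)(P/Q) = (-1.805)(190.99/65).

-5.30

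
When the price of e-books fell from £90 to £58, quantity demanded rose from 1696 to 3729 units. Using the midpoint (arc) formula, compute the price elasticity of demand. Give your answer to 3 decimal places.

-1.733

ΔQ = 3729 − 1696 = 2033; ΔP = 58 − 90 = -32.
Midpoints: P̄ = 74.00, Q̄ = 2712.5.
ε = (ΔQ/ΔP)(P̄/Q̄) = (2033/-32)(74.00/2712.5).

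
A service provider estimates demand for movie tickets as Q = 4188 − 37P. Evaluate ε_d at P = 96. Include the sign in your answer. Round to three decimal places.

-5.585

At P = 96, Q = 636.
dQ/dP = −37.
ε = (dQ/dP)(P/Q) = (-37)(96/636).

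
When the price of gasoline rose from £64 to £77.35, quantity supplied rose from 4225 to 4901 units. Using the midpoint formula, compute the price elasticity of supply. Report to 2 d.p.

ΔQ = 4901 − 4225 = 676; ΔP = 77.35 − 64 = 13.35.
Midpoints: P̄ = 70.67, Q̄ = 4563.0.
ε_s = (ΔQ/ΔP)(P̄/Q̄) = (676/13.35)(70.67/4563.0).

0.78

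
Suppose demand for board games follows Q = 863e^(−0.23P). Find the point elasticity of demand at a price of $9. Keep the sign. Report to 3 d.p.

-2.070

At P = 9, Q = 108.898.
dQ/dP = −0.23·863e^(−0.23P) = −0.23Q = -25.047.
ε = (dQ/dP)(P/Q) = (-25.047)(9/108.898).
|ε| > 1, so demand is elastic at this price.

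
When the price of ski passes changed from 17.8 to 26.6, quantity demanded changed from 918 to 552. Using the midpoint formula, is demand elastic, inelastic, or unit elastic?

elastic

Arc ε ≈ -1.256.
|ε| = 1.26 > 1.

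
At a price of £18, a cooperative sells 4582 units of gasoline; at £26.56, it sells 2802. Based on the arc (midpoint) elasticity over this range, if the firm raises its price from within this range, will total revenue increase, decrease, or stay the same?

decrease

Arc ε = (-1780/8.56)(22.28/3692.0) ≈ -1.255.
|ε| = 1.25 > 1, so demand is elastic. A price rise therefore reduces total revenue.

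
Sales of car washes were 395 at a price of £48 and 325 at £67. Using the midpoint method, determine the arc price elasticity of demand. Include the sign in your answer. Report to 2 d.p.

ΔQ = 325 − 395 = -70; ΔP = 67 − 48 = 19.
Midpoints: P̄ = 57.50, Q̄ = 360.0.
ε = (ΔQ/ΔP)(P̄/Q̄) = (-70/19)(57.50/360.0).

-0.59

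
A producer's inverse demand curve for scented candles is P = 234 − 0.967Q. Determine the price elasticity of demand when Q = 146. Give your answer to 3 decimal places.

-0.657

At Q = 146, P = 234 − 0.967(146) = 92.82.
dP/dQ = −0.967, so dQ/dP = 1/(−0.967) = -1.034.
ε = (dQ/dP)(P/Q) = (-1.034)(92.82/146).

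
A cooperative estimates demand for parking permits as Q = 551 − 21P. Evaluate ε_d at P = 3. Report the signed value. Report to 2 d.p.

At P = 3, Q = 488.
dQ/dP = −21.
ε = (dQ/dP)(P/Q) = (-21)(3/488).
|ε| < 1, so demand is inelastic at this price.

-0.13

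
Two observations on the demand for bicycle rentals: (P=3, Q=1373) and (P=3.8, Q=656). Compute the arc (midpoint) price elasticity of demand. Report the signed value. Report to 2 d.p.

-3.00

ΔQ = 656 − 1373 = -717; ΔP = 3.8 − 3 = 0.8.
Midpoints: P̄ = 3.40, Q̄ = 1014.5.
ε = (ΔQ/ΔP)(P̄/Q̄) = (-717/0.8)(3.40/1014.5).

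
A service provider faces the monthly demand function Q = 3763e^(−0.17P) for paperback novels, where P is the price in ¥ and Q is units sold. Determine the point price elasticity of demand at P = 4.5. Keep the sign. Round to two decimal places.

At P = 4.5, Q = 1751.052.
dQ/dP = −0.17·3763e^(−0.17P) = −0.17Q = -297.679.
ε = (dQ/dP)(P/Q) = (-297.679)(4.5/1751.052).

-0.77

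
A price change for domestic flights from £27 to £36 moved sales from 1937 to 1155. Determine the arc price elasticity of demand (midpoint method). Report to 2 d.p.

ΔQ = 1155 − 1937 = -782; ΔP = 36 − 27 = 9.
Midpoints: P̄ = 31.50, Q̄ = 1546.0.
ε = (ΔQ/ΔP)(P̄/Q̄) = (-782/9)(31.50/1546.0).

-1.77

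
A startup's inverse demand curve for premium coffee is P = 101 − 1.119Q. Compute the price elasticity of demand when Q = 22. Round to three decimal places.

-3.103

At Q = 22, P = 101 − 1.119(22) = 76.38.
dP/dQ = −1.119, so dQ/dP = 1/(−1.119) = -0.894.
ε = (dQ/dP)(P/Q) = (-0.894)(76.38/22).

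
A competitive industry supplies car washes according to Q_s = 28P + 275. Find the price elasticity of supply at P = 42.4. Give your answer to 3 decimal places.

At P = 42.4, Q_s = 1462.20.
dQ_s/dP = 28.
ε_s = (dQ_s/dP)(P/Q_s) = (28)(42.4/1462.20).

0.812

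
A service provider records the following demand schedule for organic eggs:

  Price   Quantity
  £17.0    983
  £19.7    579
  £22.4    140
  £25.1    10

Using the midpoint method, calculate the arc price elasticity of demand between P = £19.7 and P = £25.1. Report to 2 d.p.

-8.01

At P = 19.7, Q = 579; at P = 25.1, Q = 10.
ΔQ = -569, ΔP = 5.4. Midpoints: P̄ = 22.40, Q̄ = 294.5.
ε = (ΔQ/ΔP)(P̄/Q̄) = (-569/5.4)(22.40/294.5).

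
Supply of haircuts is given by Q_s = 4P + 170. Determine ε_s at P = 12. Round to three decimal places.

At P = 12, Q_s = 218.
dQ_s/dP = 4.
ε_s = (dQ_s/dP)(P/Q_s) = (4)(12/218).

0.220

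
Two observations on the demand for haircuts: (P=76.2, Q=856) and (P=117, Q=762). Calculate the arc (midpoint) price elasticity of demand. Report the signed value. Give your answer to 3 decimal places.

ΔQ = 762 − 856 = -94; ΔP = 117 − 76.2 = 40.8.
Midpoints: P̄ = 96.60, Q̄ = 809.0.
ε = (ΔQ/ΔP)(P̄/Q̄) = (-94/40.8)(96.60/809.0).

-0.275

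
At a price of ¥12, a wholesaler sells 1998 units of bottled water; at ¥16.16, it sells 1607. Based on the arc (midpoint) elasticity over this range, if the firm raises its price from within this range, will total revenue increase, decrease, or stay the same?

increase

Arc ε = (-391/4.16)(14.08/1802.5) ≈ -0.734.
|ε| = 0.73 < 1, so demand is inelastic. A price rise therefore raises total revenue.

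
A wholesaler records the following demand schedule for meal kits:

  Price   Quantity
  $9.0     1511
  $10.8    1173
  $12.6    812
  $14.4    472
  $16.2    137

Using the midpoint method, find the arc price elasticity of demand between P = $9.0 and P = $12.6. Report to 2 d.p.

-1.81

At P = 9.0, Q = 1511; at P = 12.6, Q = 812.
ΔQ = -699, ΔP = 3.6. Midpoints: P̄ = 10.80, Q̄ = 1161.5.
ε = (ΔQ/ΔP)(P̄/Q̄) = (-699/3.6)(10.80/1161.5).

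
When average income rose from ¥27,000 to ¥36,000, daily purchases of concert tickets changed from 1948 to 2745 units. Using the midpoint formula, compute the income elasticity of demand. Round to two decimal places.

ΔQ = 797, ΔI = 9000. Midpoints: Ī = 31,500, Q̄ = 2346.5.
ε_I = (ΔQ/ΔI)(Ī/Q̄) = (797/9000)(31500/2346.5).

1.19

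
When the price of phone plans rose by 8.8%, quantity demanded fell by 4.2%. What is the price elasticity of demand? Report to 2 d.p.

ε = %ΔQ / %ΔP = (-4.2)/(8.8) = -0.477.

-0.48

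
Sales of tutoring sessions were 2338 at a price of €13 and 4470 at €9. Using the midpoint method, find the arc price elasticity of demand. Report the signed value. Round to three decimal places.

ΔQ = 4470 − 2338 = 2132; ΔP = 9 − 13 = -4.
Midpoints: P̄ = 11.00, Q̄ = 3404.0.
ε = (ΔQ/ΔP)(P̄/Q̄) = (2132/-4)(11.00/3404.0).

-1.722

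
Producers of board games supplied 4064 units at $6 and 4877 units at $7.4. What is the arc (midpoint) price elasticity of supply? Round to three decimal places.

ΔQ = 4877 − 4064 = 813; ΔP = 7.4 − 6 = 1.4.
Midpoints: P̄ = 6.70, Q̄ = 4470.5.
ε_s = (ΔQ/ΔP)(P̄/Q̄) = (813/1.4)(6.70/4470.5).

0.870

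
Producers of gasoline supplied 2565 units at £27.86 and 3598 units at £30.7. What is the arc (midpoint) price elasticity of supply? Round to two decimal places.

ΔQ = 3598 − 2565 = 1033; ΔP = 30.7 − 27.86 = 2.84.
Midpoints: P̄ = 29.28, Q̄ = 3081.5.
ε_s = (ΔQ/ΔP)(P̄/Q̄) = (1033/2.84)(29.28/3081.5).

3.46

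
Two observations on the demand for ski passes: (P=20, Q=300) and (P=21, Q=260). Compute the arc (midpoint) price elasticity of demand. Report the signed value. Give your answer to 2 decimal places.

-2.93

ΔQ = 260 − 300 = -40; ΔP = 21 − 20 = 1.
Midpoints: P̄ = 20.50, Q̄ = 280.0.
ε = (ΔQ/ΔP)(P̄/Q̄) = (-40/1)(20.50/280.0).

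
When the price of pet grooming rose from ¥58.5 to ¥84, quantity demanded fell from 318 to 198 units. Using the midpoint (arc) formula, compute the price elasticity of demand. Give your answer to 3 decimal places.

ΔQ = 198 − 318 = -120; ΔP = 84 − 58.5 = 25.5.
Midpoints: P̄ = 71.25, Q̄ = 258.0.
ε = (ΔQ/ΔP)(P̄/Q̄) = (-120/25.5)(71.25/258.0).

-1.300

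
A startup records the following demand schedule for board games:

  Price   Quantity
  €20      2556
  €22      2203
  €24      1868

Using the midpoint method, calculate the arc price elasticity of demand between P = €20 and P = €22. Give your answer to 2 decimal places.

At P = 20, Q = 2556; at P = 22, Q = 2203.
ΔQ = -353, ΔP = 2. Midpoints: P̄ = 21.00, Q̄ = 2379.5.
ε = (ΔQ/ΔP)(P̄/Q̄) = (-353/2)(21.00/2379.5).

-1.56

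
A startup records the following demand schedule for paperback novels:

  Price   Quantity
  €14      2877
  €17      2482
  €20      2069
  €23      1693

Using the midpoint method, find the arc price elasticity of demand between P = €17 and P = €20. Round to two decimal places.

At P = 17, Q = 2482; at P = 20, Q = 2069.
ΔQ = -413, ΔP = 3. Midpoints: P̄ = 18.50, Q̄ = 2275.5.
ε = (ΔQ/ΔP)(P̄/Q̄) = (-413/3)(18.50/2275.5).

-1.12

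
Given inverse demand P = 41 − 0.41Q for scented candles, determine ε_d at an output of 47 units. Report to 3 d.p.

-1.128

At Q = 47, P = 41 − 0.41(47) = 21.73.
dP/dQ = −0.41, so dQ/dP = 1/(−0.41) = -2.439.
ε = (dQ/dP)(P/Q) = (-2.439)(21.73/47).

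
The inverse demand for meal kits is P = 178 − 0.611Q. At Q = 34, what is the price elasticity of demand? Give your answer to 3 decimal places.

At Q = 34, P = 178 − 0.611(34) = 157.23.
dP/dQ = −0.611, so dQ/dP = 1/(−0.611) = -1.637.
ε = (dQ/dP)(P/Q) = (-1.637)(157.23/34).

-7.568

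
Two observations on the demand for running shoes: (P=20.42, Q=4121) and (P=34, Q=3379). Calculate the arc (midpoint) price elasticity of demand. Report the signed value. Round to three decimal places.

-0.396

ΔQ = 3379 − 4121 = -742; ΔP = 34 − 20.42 = 13.58.
Midpoints: P̄ = 27.21, Q̄ = 3750.0.
ε = (ΔQ/ΔP)(P̄/Q̄) = (-742/13.58)(27.21/3750.0).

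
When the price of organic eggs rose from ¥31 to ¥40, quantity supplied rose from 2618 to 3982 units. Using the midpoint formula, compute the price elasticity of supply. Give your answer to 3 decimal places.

1.630

ΔQ = 3982 − 2618 = 1364; ΔP = 40 − 31 = 9.
Midpoints: P̄ = 35.50, Q̄ = 3300.0.
ε_s = (ΔQ/ΔP)(P̄/Q̄) = (1364/9)(35.50/3300.0).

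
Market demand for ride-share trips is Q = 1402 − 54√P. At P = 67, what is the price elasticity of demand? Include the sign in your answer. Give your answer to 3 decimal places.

-0.230

At P = 67, Q = 959.991.
dQ/dP = −54/(2√P) = -3.299.
ε = (dQ/dP)(P/Q) = (-3.299)(67/959.991).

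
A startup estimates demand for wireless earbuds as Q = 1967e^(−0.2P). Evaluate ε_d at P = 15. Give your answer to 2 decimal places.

-3.00

At P = 15, Q = 97.931.
dQ/dP = −0.2·1967e^(−0.2P) = −0.2Q = -19.586.
ε = (dQ/dP)(P/Q) = (-19.586)(15/97.931).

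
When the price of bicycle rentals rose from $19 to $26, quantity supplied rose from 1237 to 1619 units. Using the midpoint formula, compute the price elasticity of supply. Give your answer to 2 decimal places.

ΔQ = 1619 − 1237 = 382; ΔP = 26 − 19 = 7.
Midpoints: P̄ = 22.50, Q̄ = 1428.0.
ε_s = (ΔQ/ΔP)(P̄/Q̄) = (382/7)(22.50/1428.0).

0.86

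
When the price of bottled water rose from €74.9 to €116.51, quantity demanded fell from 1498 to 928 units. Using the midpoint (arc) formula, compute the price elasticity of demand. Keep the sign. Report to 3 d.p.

ΔQ = 928 − 1498 = -570; ΔP = 116.51 − 74.9 = 41.61.
Midpoints: P̄ = 95.71, Q̄ = 1213.0.
ε = (ΔQ/ΔP)(P̄/Q̄) = (-570/41.61)(95.71/1213.0).

-1.081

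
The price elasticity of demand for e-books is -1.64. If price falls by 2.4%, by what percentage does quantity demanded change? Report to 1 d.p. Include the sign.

%ΔQ ≈ ε × %ΔP = (-1.64)(-2.4%) = 3.94%.

3.9%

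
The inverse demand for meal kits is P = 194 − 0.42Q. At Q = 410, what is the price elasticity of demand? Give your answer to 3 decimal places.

-0.127

At Q = 410, P = 194 − 0.42(410) = 21.80.
dP/dQ = −0.42, so dQ/dP = 1/(−0.42) = -2.381.
ε = (dQ/dP)(P/Q) = (-2.381)(21.80/410).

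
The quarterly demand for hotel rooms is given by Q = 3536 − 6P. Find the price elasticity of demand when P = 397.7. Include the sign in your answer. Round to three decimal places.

-2.075

At P = 397.7, Q = 1149.800.
dQ/dP = −6.
ε = (dQ/dP)(P/Q) = (-6)(397.7/1149.800).
|ε| > 1, so demand is elastic at this price.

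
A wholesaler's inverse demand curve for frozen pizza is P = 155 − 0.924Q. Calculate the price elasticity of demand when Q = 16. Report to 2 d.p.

At Q = 16, P = 155 − 0.924(16) = 140.22.
dP/dQ = −0.924, so dQ/dP = 1/(−0.924) = -1.082.
ε = (dQ/dP)(P/Q) = (-1.082)(140.22/16).

-9.48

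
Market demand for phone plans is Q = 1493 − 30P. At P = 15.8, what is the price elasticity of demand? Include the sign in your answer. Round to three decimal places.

-0.465

At P = 15.8, Q = 1019.
dQ/dP = −30.
ε = (dQ/dP)(P/Q) = (-30)(15.8/1019).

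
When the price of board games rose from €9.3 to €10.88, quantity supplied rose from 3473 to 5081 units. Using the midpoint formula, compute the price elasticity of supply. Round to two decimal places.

ΔQ = 5081 − 3473 = 1608; ΔP = 10.88 − 9.3 = 1.58.
Midpoints: P̄ = 10.09, Q̄ = 4277.0.
ε_s = (ΔQ/ΔP)(P̄/Q̄) = (1608/1.58)(10.09/4277.0).

2.40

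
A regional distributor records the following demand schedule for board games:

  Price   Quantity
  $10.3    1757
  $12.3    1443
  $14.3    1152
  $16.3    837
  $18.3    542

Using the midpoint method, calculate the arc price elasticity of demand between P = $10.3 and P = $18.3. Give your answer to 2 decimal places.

-1.89

At P = 10.3, Q = 1757; at P = 18.3, Q = 542.
ΔQ = -1215, ΔP = 8.0. Midpoints: P̄ = 14.30, Q̄ = 1149.5.
ε = (ΔQ/ΔP)(P̄/Q̄) = (-1215/8.0)(14.30/1149.5).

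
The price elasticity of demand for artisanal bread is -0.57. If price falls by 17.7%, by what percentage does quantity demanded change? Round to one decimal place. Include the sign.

10.1%

%ΔQ ≈ ε × %ΔP = (-0.57)(-17.7%) = 10.09%.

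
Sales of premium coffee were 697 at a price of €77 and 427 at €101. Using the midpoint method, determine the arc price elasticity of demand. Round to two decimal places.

ΔQ = 427 − 697 = -270; ΔP = 101 − 77 = 24.
Midpoints: P̄ = 89.00, Q̄ = 562.0.
ε = (ΔQ/ΔP)(P̄/Q̄) = (-270/24)(89.00/562.0).

-1.78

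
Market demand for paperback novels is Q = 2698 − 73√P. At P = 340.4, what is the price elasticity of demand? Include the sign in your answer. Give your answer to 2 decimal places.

At P = 340.4, Q = 1351.155.
dQ/dP = −73/(2√P) = -1.978.
ε = (dQ/dP)(P/Q) = (-1.978)(340.4/1351.155).

-0.50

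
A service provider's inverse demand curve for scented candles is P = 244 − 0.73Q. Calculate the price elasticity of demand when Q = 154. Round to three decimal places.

At Q = 154, P = 244 − 0.73(154) = 131.58.
dP/dQ = −0.73, so dQ/dP = 1/(−0.73) = -1.370.
ε = (dQ/dP)(P/Q) = (-1.370)(131.58/154).

-1.170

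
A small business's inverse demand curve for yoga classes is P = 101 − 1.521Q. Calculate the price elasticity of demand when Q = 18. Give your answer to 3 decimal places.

-2.689

At Q = 18, P = 101 − 1.521(18) = 73.62.
dP/dQ = −1.521, so dQ/dP = 1/(−1.521) = -0.657.
ε = (dQ/dP)(P/Q) = (-0.657)(73.62/18).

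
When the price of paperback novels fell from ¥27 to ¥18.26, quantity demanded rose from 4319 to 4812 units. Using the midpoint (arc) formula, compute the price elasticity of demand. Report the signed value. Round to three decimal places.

ΔQ = 4812 − 4319 = 493; ΔP = 18.26 − 27 = -8.74.
Midpoints: P̄ = 22.63, Q̄ = 4565.5.
ε = (ΔQ/ΔP)(P̄/Q̄) = (493/-8.74)(22.63/4565.5).

-0.280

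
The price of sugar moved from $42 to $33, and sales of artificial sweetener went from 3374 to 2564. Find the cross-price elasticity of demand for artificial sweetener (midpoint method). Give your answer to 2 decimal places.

1.14

ΔQ_x = 2564 − 3374 = -810; ΔP_y = 33 − 42 = -9.
Midpoints: P̄_y = 37.50, Q̄_x = 2969.0.
ε_xy = (ΔQ_x/ΔP_y)(P̄_y/Q̄_x) = (-810/-9)(37.50/2969.0).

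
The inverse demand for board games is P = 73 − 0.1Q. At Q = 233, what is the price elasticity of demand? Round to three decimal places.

At Q = 233, P = 73 − 0.1(233) = 49.70.
dP/dQ = −0.1, so dQ/dP = 1/(−0.1) = -10.000.
ε = (dQ/dP)(P/Q) = (-10.000)(49.70/233).

-2.133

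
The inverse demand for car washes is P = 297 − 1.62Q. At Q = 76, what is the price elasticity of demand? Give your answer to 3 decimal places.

-1.412

At Q = 76, P = 297 − 1.62(76) = 173.88.
dP/dQ = −1.62, so dQ/dP = 1/(−1.62) = -0.617.
ε = (dQ/dP)(P/Q) = (-0.617)(173.88/76).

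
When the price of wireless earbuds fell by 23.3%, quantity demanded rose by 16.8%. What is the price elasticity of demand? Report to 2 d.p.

-0.72

ε = %ΔQ / %ΔP = (16.8)/(-23.3) = -0.721.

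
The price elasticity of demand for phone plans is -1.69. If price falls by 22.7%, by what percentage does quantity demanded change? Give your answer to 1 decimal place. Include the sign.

38.4%

%ΔQ ≈ ε × %ΔP = (-1.69)(-22.7%) = 38.36%.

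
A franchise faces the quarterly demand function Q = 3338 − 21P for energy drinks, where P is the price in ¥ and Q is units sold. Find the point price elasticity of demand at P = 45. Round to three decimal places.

At P = 45, Q = 2393.
dQ/dP = −21.
ε = (dQ/dP)(P/Q) = (-21)(45/2393).
|ε| < 1, so demand is inelastic at this price.

-0.395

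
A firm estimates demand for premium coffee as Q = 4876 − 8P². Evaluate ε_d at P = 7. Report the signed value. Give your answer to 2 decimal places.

At P = 7, Q = 4484.
dQ/dP = −16P = -112.
ε = (dQ/dP)(P/Q) = (-112)(7/4484).

-0.17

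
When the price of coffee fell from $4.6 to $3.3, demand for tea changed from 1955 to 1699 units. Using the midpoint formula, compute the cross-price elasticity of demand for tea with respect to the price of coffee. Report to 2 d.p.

0.43

ΔQ_x = 1699 − 1955 = -256; ΔP_y = 3.3 − 4.6 = -1.3.
Midpoints: P̄_y = 3.95, Q̄_x = 1827.0.
ε_xy = (ΔQ_x/ΔP_y)(P̄_y/Q̄_x) = (-256/-1.3)(3.95/1827.0).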